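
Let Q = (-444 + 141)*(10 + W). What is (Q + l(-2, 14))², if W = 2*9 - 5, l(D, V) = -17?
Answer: 48804196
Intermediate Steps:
W = 13 (W = 18 - 5 = 13)
Q = -6969 (Q = (-444 + 141)*(10 + 13) = -303*23 = -6969)
(Q + l(-2, 14))² = (-6969 - 17)² = (-6986)² = 48804196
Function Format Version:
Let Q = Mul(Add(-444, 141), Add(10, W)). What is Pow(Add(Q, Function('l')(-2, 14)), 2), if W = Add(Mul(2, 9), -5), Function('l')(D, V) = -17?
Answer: 48804196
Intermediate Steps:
W = 13 (W = Add(18, -5) = 13)
Q = -6969 (Q = Mul(Add(-444, 141), Add(10, 13)) = Mul(-303, 23) = -6969)
Pow(Add(Q, Function('l')(-2, 14)), 2) = Pow(Add(-6969, -17), 2) = Pow(-6986, 2) = 48804196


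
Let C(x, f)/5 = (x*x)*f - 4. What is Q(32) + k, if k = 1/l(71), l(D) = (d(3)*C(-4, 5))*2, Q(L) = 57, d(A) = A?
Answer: 129961/2280 ≈ 57.000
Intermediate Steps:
C(x, f) = -20 + 5*f*x² (C(x, f) = 5*((x*x)*f - 4) = 5*(x²*f - 4) = 5*(f*x² - 4) = 5*(-4 + f*x²) = -20 + 5*f*x²)
l(D) = 2280 (l(D) = (3*(-20 + 5*5*(-4)²))*2 = (3*(-20 + 5*5*16))*2 = (3*(-20 + 400))*2 = (3*380)*2 = 1140*2 = 2280)
k = 1/2280 ≈ 0.00043860
Q(32) + k = 57 + 1/2280 = 129961/2280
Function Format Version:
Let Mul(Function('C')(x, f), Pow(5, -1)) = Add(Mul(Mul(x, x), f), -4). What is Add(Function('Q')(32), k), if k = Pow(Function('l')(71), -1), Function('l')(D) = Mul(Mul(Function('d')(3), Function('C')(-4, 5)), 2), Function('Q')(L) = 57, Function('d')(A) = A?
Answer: Rational(129961, 2280) ≈ 57.000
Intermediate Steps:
Function('C')(x, f) = Add(-20, Mul(5, f, Pow(x, 2))) (Function('C')(x, f) = Mul(5, Add(Mul(Mul(x, x), f), -4)) = Mul(5, Add(Mul(Pow(x, 2), f), -4)) = Mul(5, Add(Mul(f, Pow(x, 2)), -4)) = Mul(5, Add(-4, Mul(f, Pow(x, 2)))) = Add(-20, Mul(5, f, Pow(x, 2))))
Function('l')(D) = 2280 (Function('l')(D) = Mul(Mul(3, Add(-20, Mul(5, 5, Pow(-4, 2)))), 2) = Mul(Mul(3, Add(-20, Mul(5, 5, 16))), 2) = Mul(Mul(3, Add(-20, 400)), 2) = Mul(Mul(3, 380), 2) = Mul(1140, 2) = 2280)
k = Rational(1, 2280) (k = Pow(2280, -1) = Rational(1, 2280) ≈ 0.00043860)
Add(Function('Q')(32), k) = Add(57, Rational(1, 2280)) = Rational(129961, 2280)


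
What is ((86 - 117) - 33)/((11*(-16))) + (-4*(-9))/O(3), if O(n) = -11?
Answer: -32/11 ≈ -2.9091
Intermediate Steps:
((86 - 117) - 33)/((11*(-16))) + (-4*(-9))/O(3) = ((86 - 117) - 33)/((11*(-16))) - 4*(-9)/(-11) = (-31 - 33)/(-176) + 36*(-1/11) = -64*(-1/176) - 36/11 = 4/11 - 36/11 = -32/11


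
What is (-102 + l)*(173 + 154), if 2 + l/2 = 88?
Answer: 22890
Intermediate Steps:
l = 172 (l = -4 + 2*88 = -4 + 176 = 172)
(-102 + l)*(173 + 154) = (-102 + 172)*(173 + 154) = 70*327 = 22890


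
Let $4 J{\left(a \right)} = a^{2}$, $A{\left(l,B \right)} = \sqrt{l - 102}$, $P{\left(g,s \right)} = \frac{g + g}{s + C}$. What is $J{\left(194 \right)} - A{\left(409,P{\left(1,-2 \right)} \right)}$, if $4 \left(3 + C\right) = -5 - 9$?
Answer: $9409 - \sqrt{307} \approx 9391.5$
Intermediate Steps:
$C = - \frac{13}{2}$ ($C = -3 + \frac{-5 - 9}{4} = -3 + \frac{1}{4} \left(-14\right) = -3 - \frac{7}{2} = - \frac{13}{2} \approx -6.5$)
$P{\left(g,s \right)} = \frac{2 g}{- \frac{13}{2} + s}$ ($P{\left(g,s \right)} = \frac{g + g}{s - \frac{13}{2}} = \frac{2 g}{- \frac{13}{2} + s}$)
$A{\left(l,B \right)} = \sqrt{-102 + l}$
$J{\left(a \right)} = \frac{a^{2}}{4}$
$J{\left(194 \right)} - A{\left(409,P{\left(1,-2 \right)} \right)} = \frac{194^{2}}{4} - \sqrt{-102 + 409} = \frac{1}{4} \cdot 37636 - \sqrt{307} = 9409 - \sqrt{307}$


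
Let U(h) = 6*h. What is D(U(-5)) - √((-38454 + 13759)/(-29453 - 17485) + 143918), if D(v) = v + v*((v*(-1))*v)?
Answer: 26970 - √317077820250702/46938 ≈ 26591.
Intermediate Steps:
D(v) = v - v³ (D(v) = v + v*((-v)*v) = v + v*(-v²) = v - v³)
D(U(-5)) - √((-38454 + 13759)/(-29453 - 17485) + 143918) = (6*(-5) - (6*(-5))³) - √((-38454 + 13759)/(-29453 - 17485) + 143918) = (-30 - 1*(-30)³) - √(-24695/(-46938) + 143918) = (-30 - 1*(-27000)) - √(-24695*(-1/46938) + 143918) = (-30 + 27000) - √(24695/46938 + 143918) = 26970 - √(6755247779/46938) = 26970 - √317077820250702/46938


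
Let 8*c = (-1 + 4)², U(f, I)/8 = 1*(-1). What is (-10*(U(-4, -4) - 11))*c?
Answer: 855/4 ≈ 213.75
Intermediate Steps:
U(f, I) = -8 (U(f, I) = 8*(1*(-1)) = 8*(-1) = -8)
c = 9/8 (c = (-1 + 4)²/8 = (⅛)*3² = (⅛)*9 = 9/8 ≈ 1.1250)
(-10*(U(-4, -4) - 11))*c = -10*(-8 - 11)*(9/8) = -10*(-19)*(9/8) = 190*(9/8) = 855/4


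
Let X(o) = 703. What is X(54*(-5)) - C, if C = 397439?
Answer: -396736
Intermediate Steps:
X(54*(-5)) - C = 703 - 1*397439 = 703 - 397439 = -396736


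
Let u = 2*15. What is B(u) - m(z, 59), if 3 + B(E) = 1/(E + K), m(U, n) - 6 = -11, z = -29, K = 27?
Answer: 115/57 ≈ 2.0175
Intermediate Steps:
u = 30
m(U, n) = -5 (m(U, n) = 6 - 11 = -5)
B(E) = -3 + 1/(27 + E) (B(E) = -3 + 1/(E + 27) = -3 + 1/(27 + E))
B(u) - m(z, 59) = (-80 - 3*30)/(27 + 30) - 1*(-5) = (-80 - 90)/57 + 5 = (1/57)*(-170) + 5 = -170/57 + 5 = 115/57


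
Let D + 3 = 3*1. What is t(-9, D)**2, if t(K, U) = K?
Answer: 81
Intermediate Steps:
D = 0 (D = -3 + 3*1 = -3 + 3 = 0)
t(-9, D)**2 = (-9)**2 = 81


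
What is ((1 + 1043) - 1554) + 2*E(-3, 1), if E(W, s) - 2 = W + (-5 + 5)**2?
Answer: -512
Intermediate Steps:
E(W, s) = 2 + W (E(W, s) = 2 + (W + (-5 + 5)**2) = 2 + (W + 0**2) = 2 + (W + 0) = 2 + W)
((1 + 1043) - 1554) + 2*E(-3, 1) = ((1 + 1043) - 1554) + 2*(2 - 3) = (1044 - 1554) + 2*(-1) = -510 - 2 = -512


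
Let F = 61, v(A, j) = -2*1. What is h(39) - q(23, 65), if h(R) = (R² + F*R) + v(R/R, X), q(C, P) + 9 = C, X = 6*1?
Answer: 3884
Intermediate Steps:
X = 6
v(A, j) = -2
q(C, P) = -9 + C
h(R) = -2 + R² + 61*R (h(R) = (R² + 61*R) - 2 = -2 + R² + 61*R)
h(39) - q(23, 65) = (-2 + 39² + 61*39) - (-9 + 23) = (-2 + 1521 + 2379) - 1*14 = 3898 - 14 = 3884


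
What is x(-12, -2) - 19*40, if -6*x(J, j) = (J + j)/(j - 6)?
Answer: -18247/24 ≈ -760.29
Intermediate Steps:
x(J, j) = -(J + j)/(6*(-6 + j)) (x(J, j) = -(J + j)/(6*(j - 6)) = -(J + j)/(6*(-6 + j)))
x(-12, -2) - 19*40 = (-1*(-12) - 1*(-2))/(6*(-6 - 2)) - 19*40 = (⅙)*(12 + 2)/(-8) - 760 = (⅙)*(-⅛)*14 - 760 = -7/24 - 760 = -18247/24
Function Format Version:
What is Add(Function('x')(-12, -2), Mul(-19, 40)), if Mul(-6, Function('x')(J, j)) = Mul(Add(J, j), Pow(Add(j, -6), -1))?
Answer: Rational(-18247, 24) ≈ -760.29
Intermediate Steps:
Function('x')(J, j) = Mul(Rational(-1, 6), Pow(Add(-6, j), -1), Add(J, j)) (Function('x')(J, j) = Mul(Rational(-1, 6), Mul(Add(J, j), Pow(Add(j, -6), -1))) = Mul(Rational(-1, 6), Mul(Add(J, j), Pow(Add(-6, j), -1))) = Mul(Rational(-1, 6), Mul(Pow(Add(-6, j), -1), Add(J, j))) = Mul(Rational(-1, 6), Pow(Add(-6, j), -1), Add(J, j)))
Add(Function('x')(-12, -2), Mul(-19, 40)) = Add(Mul(Rational(1, 6), Pow(Add(-6, -2), -1), Add(Mul(-1, -12), Mul(-1, -2))), Mul(-19, 40)) = Add(Mul(Rational(1, 6), Pow(-8, -1), Add(12, 2)), -760) = Add(Mul(Rational(1, 6), Rational(-1, 8), 14), -760) = Add(Rational(-7, 24), -760) = Rational(-18247, 24)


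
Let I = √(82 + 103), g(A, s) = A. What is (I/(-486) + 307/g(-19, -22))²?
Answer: 22261303589/85266756 + 307*√185/4617 ≈ 261.98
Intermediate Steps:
I = √185 ≈ 13.601
(I/(-486) + 307/g(-19, -22))² = (√185/(-486) + 307/(-19))² = (√185*(-1/486) + 307*(-1/19))² = (-√185/486 - 307/19)² = (-307/19 - √185/486)²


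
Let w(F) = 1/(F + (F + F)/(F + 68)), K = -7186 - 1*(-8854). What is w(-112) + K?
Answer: 1961557/1176 ≈ 1668.0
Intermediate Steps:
K = 1668 (K = -7186 + 8854 = 1668)
w(F) = 1/(F + 2*F/(68 + F)) (w(F) = 1/(F + (2*F)/(68 + F)) = 1/(F + 2*F/(68 + F)))
w(-112) + K = (68 - 112)/((-112)*(70 - 112)) + 1668 = -1/112*(-44)/(-42) + 1668 = -1/112*(-1/42)*(-44) + 1668 = -11/1176 + 1668 = 1961557/1176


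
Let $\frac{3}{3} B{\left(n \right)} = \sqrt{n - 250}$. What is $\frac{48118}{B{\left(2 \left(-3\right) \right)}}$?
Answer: $- \frac{24059 i}{8} \approx - 3007.4 i$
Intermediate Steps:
$B{\left(n \right)} = \sqrt{-250 + n}$ ($B{\left(n \right)} = \sqrt{n - 250} = \sqrt{-250 + n}$)
$\frac{48118}{B{\left(2 \left(-3\right) \right)}} = \frac{48118}{\sqrt{-250 + 2 \left(-3\right)}} = \frac{48118}{\sqrt{-250 - 6}} = \frac{48118}{\sqrt{-256}} = \frac{48118}{16 i} = 48118 \left(- \frac{i}{16}\right) = - \frac{24059 i}{8}$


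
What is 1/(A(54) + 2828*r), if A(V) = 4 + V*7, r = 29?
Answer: 1/82394 ≈ 1.2137e-5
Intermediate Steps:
A(V) = 4 + 7*V
1/(A(54) + 2828*r) = 1/((4 + 7*54) + 2828*29) = 1/((4 + 378) + 82012) = 1/(382 + 82012) = 1/82394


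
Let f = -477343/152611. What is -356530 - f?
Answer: -54409922487/152611 ≈ -3.5653e+5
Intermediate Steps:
f = -477343/152611 (f = -477343*1/152611 = -477343/152611 ≈ -3.1278)
-356530 - f = -356530 - 1*(-477343/152611) = -356530 + 477343/152611 = -54409922487/152611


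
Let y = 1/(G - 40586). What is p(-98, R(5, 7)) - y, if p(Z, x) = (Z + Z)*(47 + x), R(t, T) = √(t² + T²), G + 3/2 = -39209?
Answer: -1470170714/159593 - 196*√74 ≈ -10898.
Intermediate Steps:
G = -78421/2 (G = -3/2 - 39209 = -78421/2 ≈ -39211.)
R(t, T) = √(T² + t²)
p(Z, x) = 2*Z*(47 + x) (p(Z, x) = (2*Z)*(47 + x) = 2*Z*(47 + x))
y = -2/159593 (y = 1/(-78421/2 - 40586) = 1/(-159593/2) = -2/159593 ≈ -1.2532e-5)
p(-98, R(5, 7)) - y = 2*(-98)*(47 + √(7² + 5²)) - 1*(-2/159593) = 2*(-98)*(47 + √(49 + 25)) + 2/159593 = 2*(-98)*(47 + √74) + 2/159593 = (-9212 - 196*√74) + 2/159593 = -1470170714/159593 - 196*√74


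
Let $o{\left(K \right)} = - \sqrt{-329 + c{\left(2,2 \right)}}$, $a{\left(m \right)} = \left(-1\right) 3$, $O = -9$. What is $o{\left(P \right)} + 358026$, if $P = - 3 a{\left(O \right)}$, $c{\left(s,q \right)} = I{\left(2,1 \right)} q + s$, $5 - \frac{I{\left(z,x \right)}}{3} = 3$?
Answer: $358026 - 3 i \sqrt{35} \approx 3.5803 \cdot 10^{5} - 17.748 i$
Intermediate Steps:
$I{\left(z,x \right)} = 6$ ($I{\left(z,x \right)} = 15 - 9 = 6$)
$a{\left(m \right)} = -3$
$c{\left(s,q \right)} = s + 6 q$ ($c{\left(s,q \right)} = 6 q + s = s + 6 q$)
$P = 9$ ($P = \left(-3\right) \left(-3\right) = 9$)
$o{\left(K \right)} = - 3 i \sqrt{35}$ ($o{\left(K \right)} = - \sqrt{-329 + \left(2 + 6 \cdot 2\right)} = - \sqrt{-329 + \left(2 + 12\right)} = - \sqrt{-329 + 14} = - \sqrt{-315} = - 3 i \sqrt{35}$)
$o{\left(P \right)} + 358026 = - 3 i \sqrt{35} + 358026 = 358026 - 3 i \sqrt{35}$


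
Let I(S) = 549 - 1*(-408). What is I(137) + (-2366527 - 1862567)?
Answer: -4228137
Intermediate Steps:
I(S) = 957 (I(S) = 549 + 408 = 957)
I(137) + (-2366527 - 1862567) = 957 + (-2366527 - 1862567) = 957 - 4229094 = -4228137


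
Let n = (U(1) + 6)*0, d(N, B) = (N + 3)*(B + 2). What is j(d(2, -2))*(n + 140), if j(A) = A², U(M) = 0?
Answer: 0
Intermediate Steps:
d(N, B) = (2 + B)*(3 + N) (d(N, B) = (3 + N)*(2 + B) = (2 + B)*(3 + N))
n = 0 (n = (0 + 6)*0 = 6*0 = 0)
j(d(2, -2))*(n + 140) = (6 + 2*2 + 3*(-2) - 2*2)²*(0 + 140) = (6 + 4 - 6 - 4)²*140 = 0²*140 = 0*140 = 0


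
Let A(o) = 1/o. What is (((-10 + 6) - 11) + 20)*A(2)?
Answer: 5/2 ≈ 2.5000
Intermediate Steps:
(((-10 + 6) - 11) + 20)*A(2) = (((-10 + 6) - 11) + 20)/2 = ((-4 - 11) + 20)*(½) = (-15 + 20)*(½) = 5*(½) = 5/2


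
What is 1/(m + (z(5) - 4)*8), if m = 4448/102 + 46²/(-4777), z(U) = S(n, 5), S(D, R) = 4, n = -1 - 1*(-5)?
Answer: 843/36388 ≈ 0.023167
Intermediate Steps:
n = 4 (n = -1 + 5 = 4)
z(U) = 4
m = 36388/843 (m = 4448*(1/102) + 2116*(-1/4777) = 2224/51 - 2116/4777 = 36388/843 ≈ 43.165)
1/(m + (z(5) - 4)*8) = 1/(36388/843 + (4 - 4)*8) = 1/(36388/843 + 0*8) = 1/(36388/843 + 0) = 1/(36388/843) = 843/36388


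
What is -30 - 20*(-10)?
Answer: 170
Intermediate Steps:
-30 - 20*(-10) = -30 + 200 = 170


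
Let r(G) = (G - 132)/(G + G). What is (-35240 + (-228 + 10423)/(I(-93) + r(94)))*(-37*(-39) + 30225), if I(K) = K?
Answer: -9807451977960/8761 ≈ -1.1194e+9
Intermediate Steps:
r(G) = (-132 + G)/(2*G) (r(G) = (-132 + G)/((2*G)) = (-132 + G)*(1/(2*G)) = (-132 + G)/(2*G))
(-35240 + (-228 + 10423)/(I(-93) + r(94)))*(-37*(-39) + 30225) = (-35240 + (-228 + 10423)/(-93 + (½)*(-132 + 94)/94))*(-37*(-39) + 30225) = (-35240 + 10195/(-93 + (½)*(1/94)*(-38)))*(1443 + 30225) = (-35240 + 10195/(-93 - 19/94))*31668 = (-35240 + 10195/(-8761/94))*31668 = (-35240 + 10195*(-94/8761))*31668 = (-35240 - 958330/8761)*31668 = -309695970/8761*31668 = -9807451977960/8761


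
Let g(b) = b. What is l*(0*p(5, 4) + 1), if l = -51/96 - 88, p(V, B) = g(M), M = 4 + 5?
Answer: -2833/32 ≈ -88.531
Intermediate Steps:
M = 9
p(V, B) = 9
l = -2833/32 (l = -51*1/96 - 88 = -17/32 - 88 = -2833/32 ≈ -88.531)
l*(0*p(5, 4) + 1) = -2833*(0*9 + 1)/32 = -2833*(0 + 1)/32 = -2833/32*1 = -2833/32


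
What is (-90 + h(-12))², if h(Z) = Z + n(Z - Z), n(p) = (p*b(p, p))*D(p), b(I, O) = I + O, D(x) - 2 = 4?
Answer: 10404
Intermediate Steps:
D(x) = 6 (D(x) = 2 + 4 = 6)
n(p) = 12*p² (n(p) = (p*(p + p))*6 = (p*(2*p))*6 = (2*p²)*6 = 12*p²)
h(Z) = Z (h(Z) = Z + 12*(Z - Z)² = Z + 12*0² = Z + 12*0 = Z + 0 = Z)
(-90 + h(-12))² = (-90 - 12)² = (-102)² = 10404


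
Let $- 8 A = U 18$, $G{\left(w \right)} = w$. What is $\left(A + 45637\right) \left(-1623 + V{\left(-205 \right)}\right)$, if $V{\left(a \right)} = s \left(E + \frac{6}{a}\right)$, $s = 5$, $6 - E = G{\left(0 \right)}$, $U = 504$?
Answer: $- \frac{2906891457}{41} \approx -7.09 \cdot 10^{7}$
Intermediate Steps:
$A = -1134$ ($A = - \frac{504 \cdot 18}{8} = \left(- \frac{1}{8}\right) 9072 = -1134$)
$E = 6$ ($E = 6 - 0 = 6 + 0 = 6$)
$V{\left(a \right)} = 30 + \frac{30}{a}$ ($V{\left(a \right)} = 5 \left(6 + \frac{6}{a}\right) = 30 + \frac{30}{a}$)
$\left(A + 45637\right) \left(-1623 + V{\left(-205 \right)}\right) = \left(-1134 + 45637\right) \left(-1623 + \left(30 + \frac{30}{-205}\right)\right) = 44503 \left(-1623 + \left(30 + 30 \left(- \frac{1}{205}\right)\right)\right) = 44503 \left(-1623 + \left(30 - \frac{6}{41}\right)\right) = 44503 \left(-1623 + \frac{1224}{41}\right) = 44503 \left(- \frac{65319}{41}\right) = - \frac{2906891457}{41}$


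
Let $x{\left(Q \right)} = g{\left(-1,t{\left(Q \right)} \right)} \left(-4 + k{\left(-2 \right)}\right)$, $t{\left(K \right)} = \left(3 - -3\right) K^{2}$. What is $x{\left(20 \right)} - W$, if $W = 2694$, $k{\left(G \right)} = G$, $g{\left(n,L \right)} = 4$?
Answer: $-2718$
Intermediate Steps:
$t{\left(K \right)} = 6 K^{2}$ ($t{\left(K \right)} = \left(3 + 3\right) K^{2} = 6 K^{2}$)
$x{\left(Q \right)} = -24$ ($x{\left(Q \right)} = 4 \left(-4 - 2\right) = 4 \left(-6\right) = -24$)
$x{\left(20 \right)} - W = -24 - 2694 = -2718$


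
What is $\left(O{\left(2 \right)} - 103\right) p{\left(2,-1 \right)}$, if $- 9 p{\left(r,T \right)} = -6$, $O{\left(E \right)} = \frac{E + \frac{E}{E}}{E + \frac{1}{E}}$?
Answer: $- \frac{1018}{15} \approx -67.867$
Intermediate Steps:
$O{\left(E \right)} = \frac{1 + E}{E + \frac{1}{E}}$ ($O{\left(E \right)} = \frac{E + 1}{E + \frac{1}{E}} = \frac{1 + E}{E + \frac{1}{E}}$)
$p{\left(r,T \right)} = \frac{2}{3}$ ($p{\left(r,T \right)} = \left(- \frac{1}{9}\right) \left(-6\right) = \frac{2}{3}$)
$\left(O{\left(2 \right)} - 103\right) p{\left(2,-1 \right)} = \left(\frac{2 \left(1 + 2\right)}{1 + 2^{2}} - 103\right) \frac{2}{3} = \left(2 \frac{1}{1 + 4} \cdot 3 - 103\right) \frac{2}{3} = \left(2 \cdot \frac{1}{5} \cdot 3 - 103\right) \frac{2}{3} = \left(\frac{6}{5} - 103\right) \frac{2}{3} = \left(- \frac{509}{5}\right) \frac{2}{3} = - \frac{1018}{15}$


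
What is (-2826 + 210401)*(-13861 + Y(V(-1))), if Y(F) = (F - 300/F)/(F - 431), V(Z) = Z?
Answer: -1243011201325/432 ≈ -2.8773e+9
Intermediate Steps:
Y(F) = (F - 300/F)/(-431 + F)
(-2826 + 210401)*(-13861 + Y(V(-1))) = (-2826 + 210401)*(-13861 + (-300 + (-1)**2)/((-1)*(-431 - 1))) = 207575*(-13861 - 1*(-300 + 1)/(-432)) = 207575*(-13861 - 1*(-1/432)*(-299)) = 207575*(-13861 - 299/432) = 207575*(-5988251/432) = -1243011201325/432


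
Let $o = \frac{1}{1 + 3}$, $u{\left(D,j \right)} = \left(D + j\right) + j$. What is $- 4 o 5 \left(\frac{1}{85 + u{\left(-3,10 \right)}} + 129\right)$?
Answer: $- \frac{65795}{102} \approx -645.05$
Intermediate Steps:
$u{\left(D,j \right)} = D + 2 j$
$o = \frac{1}{4} \approx 0.25$
$- 4 o 5 \left(\frac{1}{85 + u{\left(-3,10 \right)}} + 129\right) = \left(-4\right) \frac{1}{4} \cdot 5 \left(\frac{1}{85 + \left(-3 + 2 \cdot 10\right)} + 129\right) = \left(-1\right) 5 \left(\frac{1}{85 + \left(-3 + 20\right)} + 129\right) = - 5 \left(\frac{1}{85 + 17} + 129\right) = - 5 \left(\frac{1}{102} + 129\right) = \left(-5\right) \frac{13159}{102} = - \frac{65795}{102}$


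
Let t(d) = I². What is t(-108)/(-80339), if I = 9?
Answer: -81/80339 ≈ -0.0010082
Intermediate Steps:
t(d) = 81 (t(d) = 9² = 81)
t(-108)/(-80339) = 81/(-80339) = 81*(-1/80339) = -81/80339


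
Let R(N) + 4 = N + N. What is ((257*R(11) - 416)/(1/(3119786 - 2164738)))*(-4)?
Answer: -16083008320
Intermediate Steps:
R(N) = -4 + 2*N (R(N) = -4 + (N + N) = -4 + 2*N)
((257*R(11) - 416)/(1/(3119786 - 2164738)))*(-4) = ((257*(-4 + 2*11) - 416)/(1/(3119786 - 2164738)))*(-4) = ((257*(-4 + 22) - 416)/(1/955048))*(-4) = ((257*18 - 416)/(1/955048))*(-4) = ((4626 - 416)*955048)*(-4) = (4210*955048)*(-4) = 4020752080*(-4) = -16083008320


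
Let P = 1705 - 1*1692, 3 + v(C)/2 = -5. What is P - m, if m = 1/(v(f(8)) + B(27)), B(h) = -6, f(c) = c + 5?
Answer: 287/22 ≈ 13.045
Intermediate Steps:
f(c) = 5 + c
v(C) = -16 (v(C) = -6 + 2*(-5) = -6 - 10 = -16)
P = 13 (P = 1705 - 1692 = 13)
m = -1/22 (m = 1/(-16 - 6) = 1/(-22) = -1/22 ≈ -0.045455)
P - m = 13 - 1*(-1/22) = 13 + 1/22 = 287/22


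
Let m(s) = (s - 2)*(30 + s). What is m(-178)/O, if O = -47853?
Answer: -2960/5317 ≈ -0.55670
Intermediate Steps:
m(s) = (-2 + s)*(30 + s)
m(-178)/O = (-60 + (-178)**2 + 28*(-178))/(-47853) = (-60 + 31684 - 4984)*(-1/47853) = 26640*(-1/47853) = -2960/5317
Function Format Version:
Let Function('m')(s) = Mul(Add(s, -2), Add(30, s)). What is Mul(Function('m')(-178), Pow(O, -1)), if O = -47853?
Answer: Rational(-2960, 5317) ≈ -0.55670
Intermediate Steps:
Function('m')(s) = Mul(Add(-2, s), Add(30, s))
Mul(Function('m')(-178), Pow(O, -1)) = Mul(Add(-60, Pow(-178, 2), Mul(28, -178)), Pow(-47853, -1)) = Mul(Add(-60, 31684, -4984), Rational(-1, 47853)) = Mul(26640, Rational(-1, 47853)) = Rational(-2960, 5317)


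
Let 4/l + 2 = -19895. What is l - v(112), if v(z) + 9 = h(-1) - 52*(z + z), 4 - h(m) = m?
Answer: 231839840/19897 ≈ 11652.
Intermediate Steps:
h(m) = 4 - m
l = -4/19897 (l = 4/(-2 - 19895) = 4/(-19897) = 4*(-1/19897) = -4/19897 ≈ -0.00020104)
v(z) = -4 - 104*z (v(z) = -9 + ((4 - 1*(-1)) - 52*(z + z)) = -9 + ((4 + 1) - 104*z) = -9 + (5 - 104*z) = -4 - 104*z)
l - v(112) = -4/19897 - (-4 - 104*112) = -4/19897 - (-4 - 11648) = -4/19897 - 1*(-11652) = -4/19897 + 11652 = 231839840/19897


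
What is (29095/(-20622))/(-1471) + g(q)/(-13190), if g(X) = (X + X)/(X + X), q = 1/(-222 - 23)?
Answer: 88357022/100029537195 ≈ 0.00088331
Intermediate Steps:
q = -1/245 (q = 1/(-245) = -1/245 ≈ -0.0040816)
g(X) = 1 (g(X) = (2*X)/((2*X)) = (2*X)*(1/(2*X)) = 1)
(29095/(-20622))/(-1471) + g(q)/(-13190) = (29095/(-20622))/(-1471) + 1/(-13190) = (29095*(-1/20622))*(-1/1471) + 1*(-1/13190) = -29095/20622*(-1/1471) - 1/13190 = 29095/30334962 - 1/13190 = 88357022/100029537195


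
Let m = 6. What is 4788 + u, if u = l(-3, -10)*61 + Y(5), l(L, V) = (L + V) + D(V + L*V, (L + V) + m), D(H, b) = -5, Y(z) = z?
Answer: 3695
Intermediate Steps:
l(L, V) = -5 + L + V (l(L, V) = (L + V) - 5 = -5 + L + V)
u = -1093 (u = (-5 - 3 - 10)*61 + 5 = -18*61 + 5 = -1098 + 5 = -1093)
4788 + u = 4788 - 1093 = 3695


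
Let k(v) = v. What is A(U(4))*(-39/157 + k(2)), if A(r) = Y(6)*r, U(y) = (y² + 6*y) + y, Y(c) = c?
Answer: 72600/157 ≈ 462.42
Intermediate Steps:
U(y) = y² + 7*y
A(r) = 6*r
A(U(4))*(-39/157 + k(2)) = (6*(4*(7 + 4)))*(-39/157 + 2) = (6*(4*11))*(-39*1/157 + 2) = (6*44)*(-39/157 + 2) = 264*(275/157) = 72600/157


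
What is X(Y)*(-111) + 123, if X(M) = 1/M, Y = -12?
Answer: 529/4 ≈ 132.25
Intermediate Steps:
X(Y)*(-111) + 123 = -111/(-12) + 123 = -1/12*(-111) + 123 = 37/4 + 123 = 529/4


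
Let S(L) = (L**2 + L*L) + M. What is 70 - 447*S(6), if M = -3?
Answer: -30773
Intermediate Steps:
S(L) = -3 + 2*L**2 (S(L) = (L**2 + L*L) - 3 = (L**2 + L**2) - 3 = 2*L**2 - 3 = -3 + 2*L**2)
70 - 447*S(6) = 70 - 447*(-3 + 2*6**2) = 70 - 447*(-3 + 2*36) = 70 - 447*(-3 + 72) = 70 - 447*69 = 70 - 30843 = -30773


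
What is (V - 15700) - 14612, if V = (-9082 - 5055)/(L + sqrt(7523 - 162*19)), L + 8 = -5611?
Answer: -956831483589/31568716 + 14137*sqrt(4445)/31568716 ≈ -30309.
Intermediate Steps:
L = -5619 (L = -8 - 5611 = -5619)
V = -14137/(-5619 + sqrt(4445)) (V = (-9082 - 5055)/(-5619 + sqrt(7523 - 162*19)) = -14137/(-5619 + sqrt(7523 - 3078)) = -14137/(-5619 + sqrt(4445)) ≈ 2.5461)
(V - 15700) - 14612 = ((79435803/31568716 + 14137*sqrt(4445)/31568716) - 15700) - 14612 = (-495549405397/31568716 + 14137*sqrt(4445)/31568716) - 14612 = -956831483589/31568716 + 14137*sqrt(4445)/31568716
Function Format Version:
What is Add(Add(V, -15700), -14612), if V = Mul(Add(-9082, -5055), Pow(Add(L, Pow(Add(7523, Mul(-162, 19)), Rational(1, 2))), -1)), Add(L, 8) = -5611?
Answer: Add(Rational(-956831483589, 31568716), Mul(Rational(14137, 31568716), Pow(4445, Rational(1, 2)))) ≈ -30309.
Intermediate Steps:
L = -5619 (L = Add(-8, -5611) = -5619)
V = Mul(-14137, Pow(Add(-5619, Pow(4445, Rational(1, 2))), -1)) (V = Mul(Add(-9082, -5055), Pow(Add(-5619, Pow(Add(7523, Mul(-162, 19)), Rational(1, 2))), -1)) = Mul(-14137, Pow(Add(-5619, Pow(Add(7523, -3078), Rational(1, 2))), -1)) = Mul(-14137, Pow(Add(-5619, Pow(4445, Rational(1, 2))), -1)) ≈ 2.5461)
Add(Add(V, -15700), -14612) = Add(Add(Add(Rational(79435803, 31568716), Mul(Rational(14137, 31568716), Pow(4445, Rational(1, 2)))), -15700), -14612) = Add(Add(Rational(-495549405397, 31568716), Mul(Rational(14137, 31568716), Pow(4445, Rational(1, 2)))), -14612) = Add(Rational(-956831483589, 31568716), Mul(Rational(14137, 31568716), Pow(4445, Rational(1, 2))))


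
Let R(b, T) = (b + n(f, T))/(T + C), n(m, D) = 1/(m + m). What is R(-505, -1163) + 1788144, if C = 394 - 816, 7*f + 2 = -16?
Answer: 102031514827/57060 ≈ 1.7881e+6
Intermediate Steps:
f = -18/7 (f = -2/7 + (⅐)*(-16) = -2/7 - 16/7 = -18/7 ≈ -2.5714)
n(m, D) = 1/(2*m)
C = -422
R(b, T) = (-7/36 + b)/(-422 + T) (R(b, T) = (b + 1/(2*(-18/7)))/(T - 422) = (b + (½)*(-7/18))/(-422 + T) = (b - 7/36)/(-422 + T) = (-7/36 + b)/(-422 + T))
R(-505, -1163) + 1788144 = (-7/36 - 505)/(-422 - 1163) + 1788144 = -18187/36/(-1585) + 1788144 = -1/1585*(-18187/36) + 1788144 = 18187/57060 + 1788144 = 102031514827/57060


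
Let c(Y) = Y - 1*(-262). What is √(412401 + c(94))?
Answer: √412757 ≈ 642.46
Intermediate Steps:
c(Y) = 262 + Y (c(Y) = Y + 262 = 262 + Y)
√(412401 + c(94)) = √(412401 + (262 + 94)) = √(412401 + 356) = √412757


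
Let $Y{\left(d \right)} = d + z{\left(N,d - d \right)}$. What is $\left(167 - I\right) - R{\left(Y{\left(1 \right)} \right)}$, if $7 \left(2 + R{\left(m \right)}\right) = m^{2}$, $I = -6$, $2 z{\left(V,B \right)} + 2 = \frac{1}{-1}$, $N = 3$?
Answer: $\frac{4899}{28} \approx 174.96$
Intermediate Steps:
$z{\left(V,B \right)} = - \frac{3}{2}$ ($z{\left(V,B \right)} = -1 + \frac{1}{2 \left(-1\right)} = -1 + \frac{1}{2} \left(-1\right) = -1 - \frac{1}{2} = - \frac{3}{2}$)
$Y{\left(d \right)} = - \frac{3}{2} + d$ ($Y{\left(d \right)} = d - \frac{3}{2} = - \frac{3}{2} + d$)
$R{\left(m \right)} = -2 + \frac{m^{2}}{7}$
$\left(167 - I\right) - R{\left(Y{\left(1 \right)} \right)} = \left(167 - -6\right) - \left(-2 + \frac{\left(- \frac{3}{2} + 1\right)^{2}}{7}\right) = \left(167 + 6\right) - \left(-2 + \frac{\left(- \frac{1}{2}\right)^{2}}{7}\right) = 173 - \left(-2 + \frac{1}{7} \cdot \frac{1}{4}\right) = 173 - \left(-2 + \frac{1}{28}\right) = 173 - - \frac{55}{28} = 173 + \frac{55}{28} = \frac{4899}{28}$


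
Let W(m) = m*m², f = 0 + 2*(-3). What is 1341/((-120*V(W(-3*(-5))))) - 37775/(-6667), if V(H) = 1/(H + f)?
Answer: -10038610981/266680 ≈ -37643.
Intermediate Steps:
f = -6 (f = 0 - 6 = -6)
W(m) = m³
V(H) = 1/(-6 + H) (V(H) = 1/(H - 6) = 1/(-6 + H))
1341/((-120*V(W(-3*(-5))))) - 37775/(-6667) = 1341/((-120/(-6 + (-3*(-5))³))) - 37775/(-6667) = 1341/((-120/(-6 + 15³))) - 37775*(-1/6667) = 1341/((-120/(-6 + 3375))) + 37775/6667 = 1341/((-120/3369)) + 37775/6667 = 1341/((-120*1/3369)) + 37775/6667 = 1341/(-40/1123) + 37775/6667 = 1341*(-1123/40) + 37775/6667 = -1505943/40 + 37775/6667 = -10038610981/266680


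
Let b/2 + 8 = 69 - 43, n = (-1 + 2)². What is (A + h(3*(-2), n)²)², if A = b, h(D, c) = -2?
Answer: 1600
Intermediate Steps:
n = 1 (n = 1² = 1)
b = 36 (b = -16 + 2*(69 - 43) = -16 + 2*26 = -16 + 52 = 36)
A = 36
(A + h(3*(-2), n)²)² = (36 + (-2)²)² = (36 + 4)² = 40² = 1600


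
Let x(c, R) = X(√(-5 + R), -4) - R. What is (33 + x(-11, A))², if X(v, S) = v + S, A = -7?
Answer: 1284 + 144*I*√3 ≈ 1284.0 + 249.42*I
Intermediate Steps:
X(v, S) = S + v
x(c, R) = -4 + √(-5 + R) - R (x(c, R) = (-4 + √(-5 + R)) - R = -4 + √(-5 + R) - R)
(33 + x(-11, A))² = (33 + (-4 + √(-5 - 7) - 1*(-7)))² = (33 + (-4 + √(-12) + 7))² = (33 + (-4 + 2*I*√3 + 7))² = (33 + (3 + 2*I*√3))² = (36 + 2*I*√3)²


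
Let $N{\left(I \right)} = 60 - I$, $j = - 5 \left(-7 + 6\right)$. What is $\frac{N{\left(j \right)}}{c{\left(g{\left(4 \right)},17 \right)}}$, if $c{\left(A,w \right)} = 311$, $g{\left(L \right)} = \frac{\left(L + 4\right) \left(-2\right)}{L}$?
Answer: $\frac{55}{311} \approx 0.17685$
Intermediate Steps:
$g{\left(L \right)} = \frac{-8 - 2 L}{L}$ ($g{\left(L \right)} = \frac{\left(4 + L\right) \left(-2\right)}{L} = \frac{-8 - 2 L}{L}$)
$j = 5$ ($j = \left(-5\right) \left(-1\right) = 5$)
$\frac{N{\left(j \right)}}{c{\left(g{\left(4 \right)},17 \right)}} = \frac{60 - 5}{311} = \left(60 - 5\right) \frac{1}{311} = 55 \cdot \frac{1}{311} = \frac{55}{311}$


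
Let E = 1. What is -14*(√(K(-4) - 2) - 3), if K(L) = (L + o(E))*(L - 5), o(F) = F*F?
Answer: -28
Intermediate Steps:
o(F) = F²
K(L) = (1 + L)*(-5 + L) (K(L) = (L + 1²)*(L - 5) = (L + 1)*(-5 + L) = (1 + L)*(-5 + L))
-14*(√(K(-4) - 2) - 3) = -14*(√((-5 + (-4)² - 4*(-4)) - 2) - 3) = -14*(√((-5 + 16 + 16) - 2) - 3) = -14*(√(27 - 2) - 3) = -14*(√25 - 3) = -14*(5 - 3) = -14*2 = -28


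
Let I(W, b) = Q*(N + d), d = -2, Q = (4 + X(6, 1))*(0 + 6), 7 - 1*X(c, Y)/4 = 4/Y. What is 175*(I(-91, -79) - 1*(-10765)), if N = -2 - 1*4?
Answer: 1749475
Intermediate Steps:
X(c, Y) = 28 - 16/Y
Q = 96 (Q = (4 + (28 - 16/1))*(0 + 6) = (4 + (28 - 16*1))*6 = (4 + (28 - 16))*6 = (4 + 12)*6 = 16*6 = 96)
N = -6 (N = -2 - 4 = -6)
I(W, b) = -768 (I(W, b) = 96*(-6 - 2) = 96*(-8) = -768)
175*(I(-91, -79) - 1*(-10765)) = 175*(-768 - 1*(-10765)) = 175*(-768 + 10765) = 175*9997 = 1749475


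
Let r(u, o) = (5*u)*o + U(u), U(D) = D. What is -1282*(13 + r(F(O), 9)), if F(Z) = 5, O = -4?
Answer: -311526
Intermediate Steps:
r(u, o) = u + 5*o*u (r(u, o) = (5*u)*o + u = 5*o*u + u = u + 5*o*u)
-1282*(13 + r(F(O), 9)) = -1282*(13 + 5*(1 + 5*9)) = -1282*(13 + 5*(1 + 45)) = -1282*(13 + 5*46) = -1282*(13 + 230) = -1282*243 = -311526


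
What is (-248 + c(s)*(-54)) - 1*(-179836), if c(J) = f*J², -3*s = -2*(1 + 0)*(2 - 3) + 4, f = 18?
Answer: 175700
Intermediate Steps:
s = -2 (s = -(-2*(1 + 0)*(2 - 3) + 4)/3 = -(-2*(-1) + 4)/3 = -(2 + 4)/3 = -⅓*6 = -2)
c(J) = 18*J²
(-248 + c(s)*(-54)) - 1*(-179836) = (-248 + (18*(-2)²)*(-54)) - 1*(-179836) = (-248 + (18*4)*(-54)) + 179836 = (-248 + 72*(-54)) + 179836 = (-248 - 3888) + 179836 = -4136 + 179836 = 175700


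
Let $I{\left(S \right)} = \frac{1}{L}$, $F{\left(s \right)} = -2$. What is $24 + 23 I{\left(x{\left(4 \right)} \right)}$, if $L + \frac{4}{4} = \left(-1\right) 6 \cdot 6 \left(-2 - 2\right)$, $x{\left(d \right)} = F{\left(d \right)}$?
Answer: $\frac{3455}{143} \approx 24.161$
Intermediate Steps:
$x{\left(d \right)} = -2$
$L = 143$ ($L = -1 + \left(-1\right) 6 \cdot 6 \left(-2 - 2\right) = -1 - 6 \cdot 6 \left(-4\right) = -1 - -144 = -1 + 144 = 143$)
$I{\left(S \right)} = \frac{1}{143}$
$24 + 23 I{\left(x{\left(4 \right)} \right)} = 24 + 23 \cdot \frac{1}{143} = 24 + \frac{23}{143} = \frac{3455}{143}$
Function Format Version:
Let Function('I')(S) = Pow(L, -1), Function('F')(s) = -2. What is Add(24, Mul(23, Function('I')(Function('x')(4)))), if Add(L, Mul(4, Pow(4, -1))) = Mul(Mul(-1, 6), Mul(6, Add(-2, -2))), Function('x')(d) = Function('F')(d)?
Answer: Rational(3455, 143) ≈ 24.161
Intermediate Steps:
Function('x')(d) = -2
L = 143 (L = Add(-1, Mul(Mul(-1, 6), Mul(6, Add(-2, -2)))) = Add(-1, Mul(-6, Mul(6, -4))) = Add(-1, Mul(-6, -24)) = Add(-1, 144) = 143)
Function('I')(S) = Rational(1, 143) (Function('I')(S) = Pow(143, -1) = Rational(1, 143))
Add(24, Mul(23, Function('I')(Function('x')(4)))) = Add(24, Mul(23, Rational(1, 143))) = Add(24, Rational(23, 143)) = Rational(3455, 143)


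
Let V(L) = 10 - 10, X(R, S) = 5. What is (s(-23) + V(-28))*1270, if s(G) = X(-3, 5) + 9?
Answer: 17780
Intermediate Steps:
V(L) = 0
s(G) = 14 (s(G) = 5 + 9 = 14)
(s(-23) + V(-28))*1270 = (14 + 0)*1270 = 14*1270 = 17780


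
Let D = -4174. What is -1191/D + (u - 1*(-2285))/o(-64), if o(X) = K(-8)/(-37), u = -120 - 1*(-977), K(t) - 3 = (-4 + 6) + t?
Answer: 485247769/12522 ≈ 38752.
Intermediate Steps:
K(t) = 5 + t (K(t) = 3 + ((-4 + 6) + t) = 3 + (2 + t) = 5 + t)
u = 857 (u = -120 + 977 = 857)
o(X) = 3/37 (o(X) = (5 - 8)/(-37) = -3*(-1/37) = 3/37)
-1191/D + (u - 1*(-2285))/o(-64) = -1191/(-4174) + (857 - 1*(-2285))/(3/37) = -1191*(-1/4174) + (857 + 2285)*(37/3) = 1191/4174 + 3142*(37/3) = 1191/4174 + 116254/3 = 485247769/12522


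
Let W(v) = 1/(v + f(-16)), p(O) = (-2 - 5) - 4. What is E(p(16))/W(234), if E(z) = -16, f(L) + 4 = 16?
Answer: -3936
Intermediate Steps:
f(L) = 12 (f(L) = -4 + 16 = 12)
p(O) = -11 (p(O) = -7 - 4 = -11)
W(v) = 1/(12 + v) (W(v) = 1/(v + 12) = 1/(12 + v))
E(p(16))/W(234) = -16/(1/(12 + 234)) = -16/(1/246) = -16/1/246 = -16*246 = -3936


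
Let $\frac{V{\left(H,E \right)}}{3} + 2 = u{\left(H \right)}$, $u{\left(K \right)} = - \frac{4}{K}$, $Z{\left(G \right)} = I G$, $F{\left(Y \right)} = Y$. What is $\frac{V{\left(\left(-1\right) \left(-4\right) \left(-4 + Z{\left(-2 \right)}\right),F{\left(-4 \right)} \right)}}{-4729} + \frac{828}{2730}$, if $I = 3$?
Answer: $\frac{1310391}{4303390} \approx 0.3045$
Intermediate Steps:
$Z{\left(G \right)} = 3 G$
$V{\left(H,E \right)} = -6 - \frac{12}{H}$ ($V{\left(H,E \right)} = -6 + 3 \left(- \frac{4}{H}\right) = -6 - \frac{12}{H}$)
$\frac{V{\left(\left(-1\right) \left(-4\right) \left(-4 + Z{\left(-2 \right)}\right),F{\left(-4 \right)} \right)}}{-4729} + \frac{828}{2730} = \frac{-6 - \frac{12}{\left(-1\right) \left(-4\right) \left(-4 + 3 \left(-2\right)\right)}}{-4729} + \frac{828}{2730} = \left(-6 - \frac{12}{4 \left(-4 - 6\right)}\right) \left(- \frac{1}{4729}\right) + 828 \cdot \frac{1}{2730} = \left(-6 - \frac{12}{4 \left(-10\right)}\right) \left(- \frac{1}{4729}\right) + \frac{138}{455} = \left(-6 - \frac{12}{-40}\right) \left(- \frac{1}{4729}\right) + \frac{138}{455} = \left(-6 - - \frac{3}{10}\right) \left(- \frac{1}{4729}\right) + \frac{138}{455} = \left(-6 + \frac{3}{10}\right) \left(- \frac{1}{4729}\right) + \frac{138}{455} = \left(- \frac{57}{10}\right) \left(- \frac{1}{4729}\right) + \frac{138}{455} = \frac{57}{47290} + \frac{138}{455} = \frac{1310391}{4303390}$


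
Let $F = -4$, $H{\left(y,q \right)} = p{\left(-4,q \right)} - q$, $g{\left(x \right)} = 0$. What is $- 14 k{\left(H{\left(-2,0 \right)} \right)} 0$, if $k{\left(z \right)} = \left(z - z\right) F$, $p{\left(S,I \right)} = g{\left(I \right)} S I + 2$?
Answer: $0$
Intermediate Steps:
$p{\left(S,I \right)} = 2$ ($p{\left(S,I \right)} = 0 S I + 2 = 0 I + 2 = 0 + 2 = 2$)
$H{\left(y,q \right)} = 2 - q$
$k{\left(z \right)} = 0$ ($k{\left(z \right)} = \left(z - z\right) \left(-4\right) = 0 \left(-4\right) = 0$)
$- 14 k{\left(H{\left(-2,0 \right)} \right)} 0 = \left(-14\right) 0 \cdot 0 = 0 \cdot 0 = 0$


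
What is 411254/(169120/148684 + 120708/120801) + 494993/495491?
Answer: 152500646086705006143/792315160033978 ≈ 1.9247e+5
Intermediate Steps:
411254/(169120/148684 + 120708/120801) + 494993/495491 = 411254/(169120*(1/148684) + 120708*(1/120801)) + 494993*(1/495491) = 411254/(42280/37171 + 40236/40267) + 494993/495491 = 411254/(3198101116/1496764657) + 494993/495491 = 411254*(1496764657/3198101116) + 494993/495491 = 307775226124939/1599050558 + 494993/495491 = 152500646086705006143/792315160033978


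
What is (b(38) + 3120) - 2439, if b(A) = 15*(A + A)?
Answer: 1821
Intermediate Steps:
b(A) = 30*A (b(A) = 15*(2*A) = 30*A)
(b(38) + 3120) - 2439 = (30*38 + 3120) - 2439 = (1140 + 3120) - 2439 = 4260 - 2439 = 1821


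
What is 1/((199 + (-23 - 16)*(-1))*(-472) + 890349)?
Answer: 1/778013 ≈ 1.2853e-6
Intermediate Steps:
1/((199 + (-23 - 16)*(-1))*(-472) + 890349) = 1/((199 - 39*(-1))*(-472) + 890349) = 1/((199 + 39)*(-472) + 890349) = 1/(238*(-472) + 890349) = 1/(-112336 + 890349) = 1/778013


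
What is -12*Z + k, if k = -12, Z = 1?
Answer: -24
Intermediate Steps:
-12*Z + k = -12*1 - 12 = -12 - 12 = -24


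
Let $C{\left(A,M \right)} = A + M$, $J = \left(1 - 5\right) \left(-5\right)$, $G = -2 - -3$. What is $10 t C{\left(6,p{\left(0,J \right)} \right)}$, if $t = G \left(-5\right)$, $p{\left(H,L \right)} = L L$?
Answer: $-20300$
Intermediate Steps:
$G = 1$ ($G = -2 + 3 = 1$)
$J = 20$ ($J = \left(-4\right) \left(-5\right) = 20$)
$p{\left(H,L \right)} = L^{2}$
$t = -5$ ($t = 1 \left(-5\right) = -5$)
$10 t C{\left(6,p{\left(0,J \right)} \right)} = 10 \left(-5\right) \left(6 + 20^{2}\right) = - 50 \left(6 + 400\right) = \left(-50\right) 406 = -20300$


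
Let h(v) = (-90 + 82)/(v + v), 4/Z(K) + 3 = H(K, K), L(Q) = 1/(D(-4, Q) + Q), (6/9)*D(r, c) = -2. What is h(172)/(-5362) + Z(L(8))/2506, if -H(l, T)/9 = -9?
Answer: 39919/1609581246 ≈ 2.4801e-5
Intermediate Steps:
D(r, c) = -3 (D(r, c) = (3/2)*(-2) = -3)
L(Q) = 1/(-3 + Q)
H(l, T) = 81 (H(l, T) = -9*(-9) = 81)
Z(K) = 2/39 (Z(K) = 4/(-3 + 81) = 4/78 = 4*(1/78) = 2/39)
h(v) = -4/v (h(v) = -8*1/(2*v) = -4/v)
h(172)/(-5362) + Z(L(8))/2506 = -4/172/(-5362) + (2/39)/2506 = -4*1/172*(-1/5362) + (2/39)*(1/2506) = -1/43*(-1/5362) + 1/48867 = 1/230566 + 1/48867 = 39919/1609581246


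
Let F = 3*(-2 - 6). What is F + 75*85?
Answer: 6351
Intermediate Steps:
F = -24 (F = 3*(-8) = -24)
F + 75*85 = -24 + 75*85 = -24 + 6375 = 6351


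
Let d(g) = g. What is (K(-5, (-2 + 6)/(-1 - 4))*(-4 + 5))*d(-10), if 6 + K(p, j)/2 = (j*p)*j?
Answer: 184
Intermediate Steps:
K(p, j) = -12 + 2*p*j² (K(p, j) = -12 + 2*((j*p)*j) = -12 + 2*(p*j²) = -12 + 2*p*j²)
(K(-5, (-2 + 6)/(-1 - 4))*(-4 + 5))*d(-10) = ((-12 + 2*(-5)*((-2 + 6)/(-1 - 4))²)*(-4 + 5))*(-10) = ((-12 + 2*(-5)*(4/(-5))²)*1)*(-10) = ((-12 + 2*(-5)*(4*(-⅕))²)*1)*(-10) = ((-12 + 2*(-5)*(-⅘)²)*1)*(-10) = ((-12 + 2*(-5)*(16/25))*1)*(-10) = ((-12 - 32/5)*1)*(-10) = -92/5*1*(-10) = -92/5*(-10) = 184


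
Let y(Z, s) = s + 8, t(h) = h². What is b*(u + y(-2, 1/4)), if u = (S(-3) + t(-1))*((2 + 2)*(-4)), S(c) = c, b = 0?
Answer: 0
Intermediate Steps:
y(Z, s) = 8 + s
u = 32 (u = (-3 + (-1)²)*((2 + 2)*(-4)) = (-3 + 1)*(4*(-4)) = -2*(-16) = 32)
b*(u + y(-2, 1/4)) = 0*(32 + (8 + 1/4)) = 0*(32 + (8 + ¼)) = 0*(32 + 33/4) = 0*(161/4) = 0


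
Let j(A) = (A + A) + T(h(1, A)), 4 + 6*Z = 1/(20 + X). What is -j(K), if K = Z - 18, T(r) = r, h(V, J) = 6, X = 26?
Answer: 1441/46 ≈ 31.326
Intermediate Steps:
Z = -61/92 (Z = -2/3 + 1/(6*(20 + 26)) = -2/3 + (1/6)/46 = -2/3 + (1/6)*(1/46) = -2/3 + 1/276 = -61/92 ≈ -0.66304)
K = -1717/92 (K = -61/92 - 18 = -1717/92 ≈ -18.663)
j(A) = 6 + 2*A (j(A) = (A + A) + 6 = 2*A + 6 = 6 + 2*A)
-j(K) = -(6 + 2*(-1717/92)) = -(6 - 1717/46) = -1*(-1441/46) = 1441/46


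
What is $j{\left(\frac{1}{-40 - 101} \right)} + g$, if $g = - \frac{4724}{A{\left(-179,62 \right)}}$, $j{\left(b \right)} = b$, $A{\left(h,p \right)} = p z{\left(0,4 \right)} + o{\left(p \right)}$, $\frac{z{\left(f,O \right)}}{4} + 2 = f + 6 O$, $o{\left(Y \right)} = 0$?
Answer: $- \frac{167885}{192324} \approx -0.87293$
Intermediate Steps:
$z{\left(f,O \right)} = -8 + 4 f + 24 O$ ($z{\left(f,O \right)} = -8 + 4 \left(f + 6 O\right) = -8 + \left(4 f + 24 O\right) = -8 + 4 f + 24 O$)
$A{\left(h,p \right)} = 88 p$ ($A{\left(h,p \right)} = p \left(-8 + 4 \cdot 0 + 24 \cdot 4\right) + 0 = p \left(-8 + 0 + 96\right) + 0 = p 88 + 0 = 88 p + 0 = 88 p$)
$g = - \frac{1181}{1364}$ ($g = - \frac{4724}{88 \cdot 62} = - \frac{4724}{5456} = \left(-4724\right) \frac{1}{5456} = - \frac{1181}{1364} \approx -0.86584$)
$j{\left(\frac{1}{-40 - 101} \right)} + g = \frac{1}{-40 - 101} - \frac{1181}{1364} = \frac{1}{-141} - \frac{1181}{1364} = - \frac{1}{141} - \frac{1181}{1364} = - \frac{167885}{192324}$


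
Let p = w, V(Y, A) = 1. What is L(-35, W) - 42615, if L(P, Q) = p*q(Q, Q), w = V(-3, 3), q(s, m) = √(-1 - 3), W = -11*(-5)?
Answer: -42615 + 2*I ≈ -42615.0 + 2.0*I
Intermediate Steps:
W = 55
q(s, m) = 2*I (q(s, m) = √(-4) = 2*I)
w = 1
p = 1
L(P, Q) = 2*I (L(P, Q) = 1*(2*I) = 2*I)
L(-35, W) - 42615 = 2*I - 42615 = -42615 + 2*I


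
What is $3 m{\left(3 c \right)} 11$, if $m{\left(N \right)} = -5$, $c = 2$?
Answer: $-165$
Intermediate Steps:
$3 m{\left(3 c \right)} 11 = 3 \left(-5\right) 11 = \left(-15\right) 11 = -165$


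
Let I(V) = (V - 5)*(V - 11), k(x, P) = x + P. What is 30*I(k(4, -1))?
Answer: 480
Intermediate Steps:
k(x, P) = P + x
I(V) = (-11 + V)*(-5 + V) (I(V) = (-5 + V)*(-11 + V) = (-11 + V)*(-5 + V))
30*I(k(4, -1)) = 30*(55 + (-1 + 4)**2 - 16*(-1 + 4)) = 30*(55 + 3**2 - 16*3) = 30*(55 + 9 - 48) = 30*16 = 480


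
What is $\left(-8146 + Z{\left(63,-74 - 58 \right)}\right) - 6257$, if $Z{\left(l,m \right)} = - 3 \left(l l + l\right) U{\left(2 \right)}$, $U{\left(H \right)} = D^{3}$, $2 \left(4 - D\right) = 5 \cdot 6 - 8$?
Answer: $4134525$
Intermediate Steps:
$D = -7$ ($D = 4 - \frac{5 \cdot 6 - 8}{2} = 4 - \frac{30 - 8}{2} = 4 - 11 = -7$)
$U{\left(H \right)} = -343$ ($U{\left(H \right)} = \left(-7\right)^{3} = -343$)
$Z{\left(l,m \right)} = 1029 l + 1029 l^{2}$ ($Z{\left(l,m \right)} = - 3 \left(l l + l\right) \left(-343\right) = - 3 \left(l^{2} + l\right) \left(-343\right) = - 3 \left(l + l^{2}\right) \left(-343\right) = \left(- 3 l - 3 l^{2}\right) \left(-343\right) = 1029 l + 1029 l^{2}$)
$\left(-8146 + Z{\left(63,-74 - 58 \right)}\right) - 6257 = \left(-8146 + 1029 \cdot 63 \left(1 + 63\right)\right) - 6257 = \left(-8146 + 1029 \cdot 63 \cdot 64\right) - 6257 = \left(-8146 + 4148928\right) - 6257 = 4140782 - 6257 = 4134525$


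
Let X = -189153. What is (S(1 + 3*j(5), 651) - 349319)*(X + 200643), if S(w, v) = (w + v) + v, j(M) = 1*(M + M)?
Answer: -3998359140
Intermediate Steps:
j(M) = 2*M (j(M) = 1*(2*M) = 2*M)
S(w, v) = w + 2*v (S(w, v) = (v + w) + v = w + 2*v)
(S(1 + 3*j(5), 651) - 349319)*(X + 200643) = (((1 + 3*(2*5)) + 2*651) - 349319)*(-189153 + 200643) = (((1 + 3*10) + 1302) - 349319)*11490 = (((1 + 30) + 1302) - 349319)*11490 = ((31 + 1302) - 349319)*11490 = (1333 - 349319)*11490 = -347986*11490 = -3998359140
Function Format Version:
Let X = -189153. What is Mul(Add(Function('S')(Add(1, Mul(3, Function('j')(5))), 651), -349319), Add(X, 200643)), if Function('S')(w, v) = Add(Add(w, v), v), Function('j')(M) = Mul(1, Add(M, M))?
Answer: -3998359140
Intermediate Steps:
Function('j')(M) = Mul(2, M) (Function('j')(M) = Mul(1, Mul(2, M)) = Mul(2, M))
Function('S')(w, v) = Add(w, Mul(2, v)) (Function('S')(w, v) = Add(Add(v, w), v) = Add(w, Mul(2, v)))
Mul(Add(Function('S')(Add(1, Mul(3, Function('j')(5))), 651), -349319), Add(X, 200643)) = Mul(Add(Add(Add(1, Mul(3, Mul(2, 5))), Mul(2, 651)), -349319), Add(-189153, 200643)) = Mul(Add(Add(Add(1, Mul(3, 10)), 1302), -349319), 11490) = Mul(Add(Add(Add(1, 30), 1302), -349319), 11490) = Mul(Add(Add(31, 1302), -349319), 11490) = Mul(Add(1333, -349319), 11490) = Mul(-347986, 11490) = -3998359140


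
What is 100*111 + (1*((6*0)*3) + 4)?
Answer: 11104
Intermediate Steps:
100*111 + (1*((6*0)*3) + 4) = 11100 + (1*(0*3) + 4) = 11100 + (1*0 + 4) = 11100 + (0 + 4) = 11100 + 4 = 11104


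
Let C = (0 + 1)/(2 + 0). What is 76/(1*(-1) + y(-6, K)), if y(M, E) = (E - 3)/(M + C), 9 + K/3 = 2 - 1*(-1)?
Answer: 836/31 ≈ 26.968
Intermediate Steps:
C = ½ (C = 1/2 = 1*(½) = ½ ≈ 0.50000)
K = -18 (K = -27 + 3*(2 - 1*(-1)) = -27 + 3*(2 + 1) = -27 + 3*3 = -27 + 9 = -18)
y(M, E) = (-3 + E)/(½ + M) (y(M, E) = (E - 3)/(M + ½) = (-3 + E)/(½ + M))
76/(1*(-1) + y(-6, K)) = 76/(1*(-1) + 2*(-3 - 18)/(1 + 2*(-6))) = 76/(-1 + 2*(-21)/(1 - 12)) = 76/(-1 + 2*(-21)/(-11)) = 76/(-1 + 2*(-1/11)*(-21)) = 76/(-1 + 42/11) = 76/(31/11) = 76*(11/31) = 836/31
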